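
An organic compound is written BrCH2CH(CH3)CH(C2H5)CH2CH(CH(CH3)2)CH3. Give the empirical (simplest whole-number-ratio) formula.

C12H25Br

Atom tally by fragment:
  BrCH2 → C:1 H:2 Br:1
  CH(CH3) → C:2 H:4
  CH(C2H5) → C:3 H:6
  CH2 → C:1 H:2
  CH(CH(CH3)2) → C:4 H:8
  CH3 → C:1 H:3
Element totals:
  C: 12
  H: 25
  Br: 1
Molecular formula: C12H25Br.
gcd of subscripts (1, 12, 25) = 1, so the empirical formula equals the molecular formula.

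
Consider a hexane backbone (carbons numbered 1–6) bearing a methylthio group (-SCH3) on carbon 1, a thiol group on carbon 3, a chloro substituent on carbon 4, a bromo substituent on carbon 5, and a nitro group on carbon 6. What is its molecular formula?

C7H13BrClNO2S2

Atom tally by fragment:
  CH3SCH2 → C:2 H:5 S:1
  CH2 → C:1 H:2
  CH(SH) → C:1 H:2 S:1
  CH(Cl) → C:1 H:1 Cl:1
  CH(Br) → C:1 H:1 Br:1
  CH2NO2 → C:1 H:2 N:1 O:2
Element totals:
  C: 7
  H: 13
  Br: 1
  Cl: 1
  N: 1
  O: 2
  S: 2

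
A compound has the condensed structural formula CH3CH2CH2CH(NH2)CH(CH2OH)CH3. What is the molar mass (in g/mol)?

131.22 g/mol

Atom tally by fragment:
  CH3 → C:1 H:3
  CH2 → C:1 H:2
  CH2 → C:1 H:2
  CH(NH2) → C:1 H:3 N:1
  CH(CH2OH) → C:2 H:4 O:1
  CH3 → C:1 H:3
Element totals:
  C: 7
  H: 17
  N: 1
  O: 1
Molecular formula: C7H17NO.
  M = 7(12.011) + 17(1.008) + 14.007 + 15.999
    = 84.077 + 17.136 + 14.007 + 15.999 = 131.219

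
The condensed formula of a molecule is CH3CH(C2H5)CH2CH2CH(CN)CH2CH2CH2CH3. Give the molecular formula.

C12H23N

Element totals:
  C: 12
  H: 23
  N: 1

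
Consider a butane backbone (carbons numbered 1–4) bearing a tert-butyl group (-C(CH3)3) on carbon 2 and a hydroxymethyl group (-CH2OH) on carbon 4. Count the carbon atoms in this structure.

Atom tally by fragment:
  CH3 → C:1 H:3
  CH(C(CH3)3) → C:5 H:10
  CH2 → C:1 H:2
  CH2CH2OH → C:2 H:5 O:1
Element totals:
  C: 9
  H: 20
  O: 1

9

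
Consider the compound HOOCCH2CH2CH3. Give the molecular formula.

C4H8O2

Atom tally by fragment:
  HOOCCH2 → C:2 H:3 O:2
  CH2 → C:1 H:2
  CH3 → C:1 H:3
Element totals:
  C: 4
  H: 8
  O: 2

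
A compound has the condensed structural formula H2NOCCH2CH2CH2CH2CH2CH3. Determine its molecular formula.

C7H15NO

Atom tally by fragment:
  H2NOCCH2 → C:2 H:4 O:1 N:1
  CH2 → C:1 H:2
  CH2 → C:1 H:2
  CH2 → C:1 H:2
  CH2 → C:1 H:2
  CH3 → C:1 H:3
Element totals:
  C: 7
  H: 15
  N: 1
  O: 1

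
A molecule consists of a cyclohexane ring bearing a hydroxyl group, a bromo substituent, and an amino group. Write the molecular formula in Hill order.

Atom tally by fragment:
  cyclohexane ring core → C:6 H:12
  (− 3 ring H displaced by substituents)
  + OH → O:1 H:1
  + Br → Br:1
  + NH2 → N:1 H:2
Element totals:
  C: 6
  H: 12
  Br: 1
  N: 1
  O: 1

C6H12BrNO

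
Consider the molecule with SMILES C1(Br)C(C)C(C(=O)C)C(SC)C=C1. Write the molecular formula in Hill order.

C10H15BrOS

Atom tally by fragment:
  cyclohexene ring core → C:6 H:10
  (− 4 ring H displaced by substituents)
  + Br → Br:1
  + CH3 → C:1 H:3
  + COCH3 → C:2 H:3 O:1
  + SCH3 → C:1 H:3 S:1
Element totals:
  C: 10
  H: 15
  Br: 1
  O: 1
  S: 1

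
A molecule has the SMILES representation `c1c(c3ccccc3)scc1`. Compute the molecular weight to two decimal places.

160.23 g/mol

Atom tally by fragment:
  thiophene ring core → C:4 H:4 S:1
  (− 1 ring H displaced by substituents)
  + C6H5 → C:6 H:5
Element totals:
  C: 10
  H: 8
  S: 1
Molecular formula: C10H8S.
  M = 10(12.011) + 8(1.008) + 32.06
    = 120.110 + 8.064 + 32.060 = 160.234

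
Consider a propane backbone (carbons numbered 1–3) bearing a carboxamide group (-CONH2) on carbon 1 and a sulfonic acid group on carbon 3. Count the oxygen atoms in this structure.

4

Atom tally by fragment:
  H2NOCCH2 → C:2 H:4 O:1 N:1
  CH2 → C:1 H:2
  CH2SO3H → C:1 H:3 S:1 O:3
Element totals:
  C: 4
  H: 9
  N: 1
  O: 4
  S: 1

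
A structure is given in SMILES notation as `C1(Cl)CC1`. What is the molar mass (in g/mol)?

76.52 g/mol

Atom tally by fragment:
  cyclopropane ring core → C:3 H:6
  (− 1 ring H displaced by substituents)
  + Cl → Cl:1
Element totals:
  C: 3
  H: 5
  Cl: 1
Molecular formula: C3H5Cl.
  M = 3(12.011) + 5(1.008) + 35.45
    = 36.033 + 5.040 + 35.450 = 76.523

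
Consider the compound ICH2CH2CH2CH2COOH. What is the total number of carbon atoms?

5

Element totals:
  C: 5
  H: 9
  I: 1
  O: 2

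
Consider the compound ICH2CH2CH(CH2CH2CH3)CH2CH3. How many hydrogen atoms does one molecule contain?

17

Atom tally by fragment:
  ICH2 → C:1 H:2 I:1
  CH2 → C:1 H:2
  CH(CH2CH2CH3) → C:4 H:8
  CH2 → C:1 H:2
  CH3 → C:1 H:3
Element totals:
  C: 8
  H: 17
  I: 1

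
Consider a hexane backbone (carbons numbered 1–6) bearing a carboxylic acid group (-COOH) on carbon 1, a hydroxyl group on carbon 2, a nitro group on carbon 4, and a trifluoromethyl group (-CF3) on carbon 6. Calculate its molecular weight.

259.18 g/mol

Atom tally by fragment:
  HOOCCH2 → C:2 H:3 O:2
  CH(OH) → C:1 H:2 O:1
  CH2 → C:1 H:2
  CH(NO2) → C:1 H:1 N:1 O:2
  CH2 → C:1 H:2
  CH2CF3 → C:2 H:2 F:3
Element totals:
  C: 8
  H: 12
  F: 3
  N: 1
  O: 5
Molecular formula: C8H12F3NO5.
  M = 8(12.011) + 12(1.008) + 3(18.998) + 14.007 + 5(15.999)
    = 96.088 + 12.096 + 56.994 + 14.007 + 79.995 = 259.180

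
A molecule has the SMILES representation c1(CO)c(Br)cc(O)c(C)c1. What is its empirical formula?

Atom tally by fragment:
  benzene ring core → C:6 H:6
  (− 4 ring H displaced by substituents)
  + CH2OH → C:1 H:3 O:1
  + Br → Br:1
  + OH → O:1 H:1
  + CH3 → C:1 H:3
Element totals:
  C: 8
  H: 9
  Br: 1
  O: 2
Molecular formula: C8H9BrO2.
gcd of subscripts (1, 8, 9, 2) = 1, so the empirical formula equals the molecular formula.

C8H9BrO2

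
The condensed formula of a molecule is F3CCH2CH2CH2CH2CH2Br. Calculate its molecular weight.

219.04 g/mol

Atom tally by fragment:
  F3CCH2 → C:2 H:2 F:3
  CH2 → C:1 H:2
  CH2 → C:1 H:2
  CH2 → C:1 H:2
  CH2Br → C:1 H:2 Br:1
Element totals:
  C: 6
  H: 10
  Br: 1
  F: 3
Molecular formula: C6H10BrF3.
  M = 6(12.011) + 10(1.008) + 79.904 + 3(18.998)
    = 72.066 + 10.080 + 79.904 + 56.994 = 219.044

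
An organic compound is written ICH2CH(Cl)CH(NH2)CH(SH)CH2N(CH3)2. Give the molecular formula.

Element totals:
  C: 7
  H: 16
  Cl: 1
  I: 1
  N: 2
  S: 1

C7H16ClIN2S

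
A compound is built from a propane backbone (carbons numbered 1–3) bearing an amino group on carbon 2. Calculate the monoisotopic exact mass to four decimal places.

59.0735

Atom tally by fragment:
  CH3 → C:1 H:3
  CH(NH2) → C:1 H:3 N:1
  CH3 → C:1 H:3
Element totals:
  C: 3
  H: 9
  N: 1
Molecular formula: C3H9N.
  M = 3(12.0) + 9(1.007825) + 14.003074
    = 36.000000 + 9.070425 + 14.003074 = 59.073499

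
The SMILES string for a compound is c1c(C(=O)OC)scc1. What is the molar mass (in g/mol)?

142.17 g/mol

Atom tally by fragment:
  thiophene ring core → C:4 H:4 S:1
  (− 1 ring H displaced by substituents)
  + COOCH3 → C:2 H:3 O:2
Element totals:
  C: 6
  H: 6
  O: 2
  S: 1
Molecular formula: C6H6O2S.
  M = 6(12.011) + 6(1.008) + 2(15.999) + 32.06
    = 72.066 + 6.048 + 31.998 + 32.060 = 142.172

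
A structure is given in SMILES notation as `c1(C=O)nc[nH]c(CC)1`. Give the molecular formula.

C6H8N2O

Atom tally by fragment:
  imidazole ring core → C:3 H:4 N:2
  (− 2 ring H displaced by substituents)
  + CHO → C:1 H:1 O:1
  + C2H5 → C:2 H:5
Element totals:
  C: 6
  H: 8
  N: 2
  O: 1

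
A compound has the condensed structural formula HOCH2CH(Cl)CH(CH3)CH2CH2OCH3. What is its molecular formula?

C7H15ClO2

Element totals:
  C: 7
  H: 15
  Cl: 1
  O: 2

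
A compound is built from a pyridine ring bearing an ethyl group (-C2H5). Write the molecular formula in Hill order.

Atom tally by fragment:
  pyridine ring core → C:5 H:5 N:1
  (− 1 ring H displaced by substituents)
  + C2H5 → C:2 H:5
Element totals:
  C: 7
  H: 9
  N: 1

C7H9N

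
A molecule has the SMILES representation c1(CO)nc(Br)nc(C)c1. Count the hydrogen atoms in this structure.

Atom tally by fragment:
  pyrimidine ring core → C:4 H:4 N:2
  (− 3 ring H displaced by substituents)
  + CH2OH → C:1 H:3 O:1
  + Br → Br:1
  + CH3 → C:1 H:3
Element totals:
  C: 6
  H: 7
  Br: 1
  N: 2
  O: 1

7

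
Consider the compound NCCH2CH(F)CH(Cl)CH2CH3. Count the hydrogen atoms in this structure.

9

Atom tally by fragment:
  NCCH2 → C:2 H:2 N:1
  CH(F) → C:1 H:1 F:1
  CH(Cl) → C:1 H:1 Cl:1
  CH2 → C:1 H:2
  CH3 → C:1 H:3
Element totals:
  C: 6
  H: 9
  Cl: 1
  F: 1
  N: 1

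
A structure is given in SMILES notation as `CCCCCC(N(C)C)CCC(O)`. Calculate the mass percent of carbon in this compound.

70.53%

Atom tally by fragment:
  CH3 → C:1 H:3
  CH2 → C:1 H:2
  CH2 → C:1 H:2
  CH2 → C:1 H:2
  CH2 → C:1 H:2
  CH(N(CH3)2) → C:3 H:7 N:1
  CH2 → C:1 H:2
  CH2 → C:1 H:2
  CH2OH → C:1 H:3 O:1
Element totals:
  C: 11
  H: 25
  N: 1
  O: 1
Molecular formula: C11H25NO.
Molar mass = 187.327 g/mol.
Mass from C: 11 × 12.011 = 132.121 g/mol.
%C = 132.121 / 187.327 × 100 = 70.53%.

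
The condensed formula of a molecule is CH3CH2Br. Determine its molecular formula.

Element totals:
  C: 2
  H: 5
  Br: 1

C2H5Br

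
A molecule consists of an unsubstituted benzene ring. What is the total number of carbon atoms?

Atom tally by fragment:
  benzene ring core → C:6 H:6
Element totals:
  C: 6
  H: 6

6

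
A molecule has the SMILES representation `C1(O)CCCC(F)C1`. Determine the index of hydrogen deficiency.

Atom tally by fragment:
  cyclohexane ring core → C:6 H:12
  (− 2 ring H displaced by substituents)
  + OH → O:1 H:1
  + F → F:1
Element totals:
  C: 6
  H: 11
  F: 1
  O: 1
Molecular formula: C6H11FO.
DoU = (2C + 2 + N − H − X) / 2 = (2·6 + 2 + 0 − 11 − 1) / 2 = 1.

1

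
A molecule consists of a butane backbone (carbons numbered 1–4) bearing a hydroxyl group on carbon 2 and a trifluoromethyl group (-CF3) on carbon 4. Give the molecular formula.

C5H9F3O

Atom tally by fragment:
  CH3 → C:1 H:3
  CH(OH) → C:1 H:2 O:1
  CH2 → C:1 H:2
  CH2CF3 → C:2 H:2 F:3
Element totals:
  C: 5
  H: 9
  F: 3
  O: 1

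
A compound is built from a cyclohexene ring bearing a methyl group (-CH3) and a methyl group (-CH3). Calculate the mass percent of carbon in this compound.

87.19%

Atom tally by fragment:
  cyclohexene ring core → C:6 H:10
  (− 2 ring H displaced by substituents)
  + CH3 → C:1 H:3
  + CH3 → C:1 H:3
Element totals:
  C: 8
  H: 14
Molecular formula: C8H14.
Molar mass = 110.200 g/mol.
Mass from C: 8 × 12.011 = 96.088 g/mol.
%C = 96.088 / 110.200 × 100 = 87.19%.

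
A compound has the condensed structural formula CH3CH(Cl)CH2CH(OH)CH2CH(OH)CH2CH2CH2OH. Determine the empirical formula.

C9H19ClO3

Atom tally by fragment:
  CH3 → C:1 H:3
  CH(Cl) → C:1 H:1 Cl:1
  CH2 → C:1 H:2
  CH(OH) → C:1 H:2 O:1
  CH2 → C:1 H:2
  CH(OH) → C:1 H:2 O:1
  CH2 → C:1 H:2
  CH2 → C:1 H:2
  CH2OH → C:1 H:3 O:1
Element totals:
  C: 9
  H: 19
  Cl: 1
  O: 3
Molecular formula: C9H19ClO3.
gcd of subscripts (9, 1, 19, 3) = 1, so the empirical formula equals the molecular formula.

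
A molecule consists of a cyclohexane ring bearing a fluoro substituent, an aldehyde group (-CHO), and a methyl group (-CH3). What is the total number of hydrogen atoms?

13

Atom tally by fragment:
  cyclohexane ring core → C:6 H:12
  (− 3 ring H displaced by substituents)
  + F → F:1
  + CHO → C:1 H:1 O:1
  + CH3 → C:1 H:3
Element totals:
  C: 8
  H: 13
  F: 1
  O: 1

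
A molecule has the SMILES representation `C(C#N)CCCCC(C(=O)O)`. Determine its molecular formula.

C8H13NO2

Atom tally by fragment:
  NCCH2 → C:2 H:2 N:1
  CH2 → C:1 H:2
  CH2 → C:1 H:2
  CH2 → C:1 H:2
  CH2 → C:1 H:2
  CH2COOH → C:2 H:3 O:2
Element totals:
  C: 8
  H: 13
  N: 1
  O: 2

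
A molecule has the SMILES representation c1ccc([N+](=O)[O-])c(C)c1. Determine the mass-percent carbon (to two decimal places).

Atom tally by fragment:
  benzene ring core → C:6 H:6
  (− 2 ring H displaced by substituents)
  + NO2 → N:1 O:2
  + CH3 → C:1 H:3
Element totals:
  C: 7
  H: 7
  N: 1
  O: 2
Molecular formula: C7H7NO2.
Molar mass = 137.138 g/mol.
Mass from C: 7 × 12.011 = 84.077 g/mol.
%C = 84.077 / 137.138 × 100 = 61.31%.

61.31%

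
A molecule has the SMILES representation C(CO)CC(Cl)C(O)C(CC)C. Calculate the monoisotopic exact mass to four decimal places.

Atom tally by fragment:
  HOCH2CH2 → C:2 H:5 O:1
  CH2 → C:1 H:2
  CH(Cl) → C:1 H:1 Cl:1
  CH(OH) → C:1 H:2 O:1
  CH(C2H5) → C:3 H:6
  CH3 → C:1 H:3
Element totals:
  C: 9
  H: 19
  Cl: 1
  O: 2
Molecular formula: C9H19ClO2.
  M = 9(12.0) + 19(1.007825) + 34.968853 + 2(15.994915)
    = 108.000000 + 19.148675 + 34.968853 + 31.989830 = 194.107358

194.1074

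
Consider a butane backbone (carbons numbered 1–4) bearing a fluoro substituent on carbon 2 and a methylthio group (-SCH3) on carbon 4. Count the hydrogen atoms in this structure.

Atom tally by fragment:
  CH3 → C:1 H:3
  CH(F) → C:1 H:1 F:1
  CH2 → C:1 H:2
  CH2SCH3 → C:2 H:5 S:1
Element totals:
  C: 5
  H: 11
  F: 1
  S: 1

11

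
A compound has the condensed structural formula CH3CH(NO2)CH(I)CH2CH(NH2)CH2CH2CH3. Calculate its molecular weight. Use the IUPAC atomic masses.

Atom tally by fragment:
  CH3 → C:1 H:3
  CH(NO2) → C:1 H:1 N:1 O:2
  CH(I) → C:1 H:1 I:1
  CH2 → C:1 H:2
  CH(NH2) → C:1 H:3 N:1
  CH2 → C:1 H:2
  CH2 → C:1 H:2
  CH3 → C:1 H:3
Element totals:
  C: 8
  H: 17
  I: 1
  N: 2
  O: 2
Molecular formula: C8H17IN2O2.
  M = 8(12.011) + 17(1.008) + 126.904 + 2(14.007) + 2(15.999)
    = 96.088 + 17.136 + 126.904 + 28.014 + 31.998 = 300.140

300.14 g/mol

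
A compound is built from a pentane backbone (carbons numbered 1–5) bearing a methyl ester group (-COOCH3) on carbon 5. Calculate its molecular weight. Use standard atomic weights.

130.19 g/mol

Atom tally by fragment:
  CH3 → C:1 H:3
  CH2 → C:1 H:2
  CH2 → C:1 H:2
  CH2 → C:1 H:2
  CH2COOCH3 → C:3 H:5 O:2
Element totals:
  C: 7
  H: 14
  O: 2
Molecular formula: C7H14O2.
  M = 7(12.011) + 14(1.008) + 2(15.999)
    = 84.077 + 14.112 + 31.998 = 130.187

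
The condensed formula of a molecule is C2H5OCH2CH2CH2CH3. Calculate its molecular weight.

Element totals:
  C: 6
  H: 14
  O: 1
Molecular formula: C6H14O.
  M = 6(12.011) + 14(1.008) + 15.999
    = 72.066 + 14.112 + 15.999 = 102.177

102.18 g/mol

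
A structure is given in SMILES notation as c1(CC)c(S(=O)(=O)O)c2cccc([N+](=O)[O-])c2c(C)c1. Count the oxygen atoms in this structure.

5

Atom tally by fragment:
  naphthalene ring system core → C:10 H:8
  (− 4 ring H displaced by substituents)
  + C2H5 → C:2 H:5
  + SO3H → S:1 O:3 H:1
  + NO2 → N:1 O:2
  + CH3 → C:1 H:3
Element totals:
  C: 13
  H: 13
  N: 1
  O: 5
  S: 1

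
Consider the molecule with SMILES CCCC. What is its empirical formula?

Atom tally by fragment:
  CH3 → C:1 H:3
  CH2 → C:1 H:2
  CH2 → C:1 H:2
  CH3 → C:1 H:3
Element totals:
  C: 4
  H: 10
Molecular formula: C4H10.
gcd of subscripts = 2; dividing each by 2:
  C: 4/2 = 2
  H: 10/2 = 5

C2H5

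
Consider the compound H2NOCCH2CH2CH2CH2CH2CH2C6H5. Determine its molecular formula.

Atom tally by fragment:
  H2NOCCH2 → C:2 H:4 O:1 N:1
  CH2 → C:1 H:2
  CH2 → C:1 H:2
  CH2 → C:1 H:2
  CH2 → C:1 H:2
  CH2C6H5 → C:7 H:7
Element totals:
  C: 13
  H: 19
  N: 1
  O: 1

C13H19NO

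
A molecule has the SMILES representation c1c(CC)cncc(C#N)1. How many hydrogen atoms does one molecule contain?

Atom tally by fragment:
  pyridine ring core → C:5 H:5 N:1
  (− 2 ring H displaced by substituents)
  + C2H5 → C:2 H:5
  + CN → C:1 N:1
Element totals:
  C: 8
  H: 8
  N: 2

8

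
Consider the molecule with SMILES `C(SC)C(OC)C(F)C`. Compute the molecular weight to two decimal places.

152.23 g/mol

Atom tally by fragment:
  CH3SCH2 → C:2 H:5 S:1
  CH(OCH3) → C:2 H:4 O:1
  CH(F) → C:1 H:1 F:1
  CH3 → C:1 H:3
Element totals:
  C: 6
  H: 13
  F: 1
  O: 1
  S: 1
Molecular formula: C6H13FOS.
  M = 6(12.011) + 13(1.008) + 18.998 + 15.999 + 32.06
    = 72.066 + 13.104 + 18.998 + 15.999 + 32.060 = 152.227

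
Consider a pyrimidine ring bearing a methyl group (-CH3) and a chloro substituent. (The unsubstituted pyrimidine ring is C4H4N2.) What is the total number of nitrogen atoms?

2

Atom tally by fragment:
  pyrimidine ring core → C:4 H:4 N:2
  (− 2 ring H displaced by substituents)
  + CH3 → C:1 H:3
  + Cl → Cl:1
Element totals:
  C: 5
  H: 5
  Cl: 1
  N: 2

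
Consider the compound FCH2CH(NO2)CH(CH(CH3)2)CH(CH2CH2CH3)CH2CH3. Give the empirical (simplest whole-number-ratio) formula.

Atom tally by fragment:
  FCH2 → C:1 H:2 F:1
  CH(NO2) → C:1 H:1 N:1 O:2
  CH(CH(CH3)2) → C:4 H:8
  CH(CH2CH2CH3) → C:4 H:8
  CH2 → C:1 H:2
  CH3 → C:1 H:3
Element totals:
  C: 12
  H: 24
  F: 1
  N: 1
  O: 2
Molecular formula: C12H24FNO2.
gcd of subscripts (12, 1, 24, 1, 2) = 1, so the empirical formula equals the molecular formula.

C12H24FNO2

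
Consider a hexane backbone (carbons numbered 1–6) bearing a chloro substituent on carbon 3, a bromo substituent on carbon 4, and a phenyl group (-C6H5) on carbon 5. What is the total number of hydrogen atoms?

16

Atom tally by fragment:
  CH3 → C:1 H:3
  CH2 → C:1 H:2
  CH(Cl) → C:1 H:1 Cl:1
  CH(Br) → C:1 H:1 Br:1
  CH(C6H5) → C:7 H:6
  CH3 → C:1 H:3
Element totals:
  C: 12
  H: 16
  Br: 1
  Cl: 1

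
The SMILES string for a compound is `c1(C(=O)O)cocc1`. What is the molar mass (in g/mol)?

Atom tally by fragment:
  furan ring core → C:4 H:4 O:1
  (− 1 ring H displaced by substituents)
  + COOH → C:1 H:1 O:2
Element totals:
  C: 5
  H: 4
  O: 3
Molecular formula: C5H4O3.
  M = 5(12.011) + 4(1.008) + 3(15.999)
    = 60.055 + 4.032 + 47.997 = 112.084

112.08 g/mol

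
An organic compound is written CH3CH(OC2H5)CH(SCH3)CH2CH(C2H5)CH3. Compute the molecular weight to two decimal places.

204.37 g/mol

Element totals:
  C: 11
  H: 24
  O: 1
  S: 1
Molecular formula: C11H24OS.
  M = 11(12.011) + 24(1.008) + 15.999 + 32.06
    = 132.121 + 24.192 + 15.999 + 32.060 = 204.372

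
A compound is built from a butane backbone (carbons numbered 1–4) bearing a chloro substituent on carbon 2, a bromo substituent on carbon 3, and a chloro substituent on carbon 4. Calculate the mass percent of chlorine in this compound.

Atom tally by fragment:
  CH3 → C:1 H:3
  CH(Cl) → C:1 H:1 Cl:1
  CH(Br) → C:1 H:1 Br:1
  CH2Cl → C:1 H:2 Cl:1
Element totals:
  C: 4
  H: 7
  Br: 1
  Cl: 2
Molecular formula: C4H7BrCl2.
Molar mass = 205.904 g/mol.
Mass from Cl: 2 × 35.45 = 70.900 g/mol.
%Cl = 70.900 / 205.904 × 100 = 34.43%.

34.43%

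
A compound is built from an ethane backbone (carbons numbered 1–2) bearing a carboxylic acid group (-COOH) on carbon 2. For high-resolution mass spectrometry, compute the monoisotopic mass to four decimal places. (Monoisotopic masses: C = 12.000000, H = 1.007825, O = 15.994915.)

Atom tally by fragment:
  CH3 → C:1 H:3
  CH2COOH → C:2 H:3 O:2
Element totals:
  C: 3
  H: 6
  O: 2
Molecular formula: C3H6O2.
  M = 3(12.0) + 6(1.007825) + 2(15.994915)
    = 36.000000 + 6.046950 + 31.989830 = 74.036780

74.0368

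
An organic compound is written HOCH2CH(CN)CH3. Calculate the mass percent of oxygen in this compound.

Element totals:
  C: 4
  H: 7
  N: 1
  O: 1
Molecular formula: C4H7NO.
Molar mass = 85.106 g/mol.
Mass from O: 1 × 15.999 = 15.999 g/mol.
%O = 15.999 / 85.106 × 100 = 18.80%.

18.80%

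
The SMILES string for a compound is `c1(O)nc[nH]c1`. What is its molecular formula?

Atom tally by fragment:
  imidazole ring core → C:3 H:4 N:2
  (− 1 ring H displaced by substituents)
  + OH → O:1 H:1
Element totals:
  C: 3
  H: 4
  N: 2
  O: 1

C3H4N2O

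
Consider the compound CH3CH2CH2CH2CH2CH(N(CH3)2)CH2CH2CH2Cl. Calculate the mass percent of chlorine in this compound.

17.23%

Element totals:
  C: 11
  H: 24
  Cl: 1
  N: 1
Molecular formula: C11H24ClN.
Molar mass = 205.770 g/mol.
Mass from Cl: 1 × 35.45 = 35.450 g/mol.
%Cl = 35.450 / 205.770 × 100 = 17.23%.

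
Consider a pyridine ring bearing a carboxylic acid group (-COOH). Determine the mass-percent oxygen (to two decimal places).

25.99%

Atom tally by fragment:
  pyridine ring core → C:5 H:5 N:1
  (− 1 ring H displaced by substituents)
  + COOH → C:1 H:1 O:2
Element totals:
  C: 6
  H: 5
  N: 1
  O: 2
Molecular formula: C6H5NO2.
Molar mass = 123.111 g/mol.
Mass from O: 2 × 15.999 = 31.998 g/mol.
%O = 31.998 / 123.111 × 100 = 25.99%.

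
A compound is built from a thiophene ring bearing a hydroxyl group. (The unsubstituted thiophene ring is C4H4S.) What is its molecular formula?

C4H4OS

Atom tally by fragment:
  thiophene ring core → C:4 H:4 S:1
  (− 1 ring H displaced by substituents)
  + OH → O:1 H:1
Element totals:
  C: 4
  H: 4
  O: 1
  S: 1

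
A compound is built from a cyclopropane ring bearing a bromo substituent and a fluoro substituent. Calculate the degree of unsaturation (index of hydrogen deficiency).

1

Atom tally by fragment:
  cyclopropane ring core → C:3 H:6
  (− 2 ring H displaced by substituents)
  + Br → Br:1
  + F → F:1
Element totals:
  C: 3
  H: 4
  Br: 1
  F: 1
Molecular formula: C3H4BrF.
DoU = (2C + 2 + N − H − X) / 2 = (2·3 + 2 + 0 − 4 − 2) / 2 = 1.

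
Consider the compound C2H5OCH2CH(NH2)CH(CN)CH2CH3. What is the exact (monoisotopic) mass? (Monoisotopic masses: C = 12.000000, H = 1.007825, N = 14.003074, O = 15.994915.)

Element totals:
  C: 8
  H: 16
  N: 2
  O: 1
Molecular formula: C8H16N2O.
  M = 8(12.0) + 16(1.007825) + 2(14.003074) + 15.994915
    = 96.000000 + 16.125200 + 28.006148 + 15.994915 = 156.126263

156.1263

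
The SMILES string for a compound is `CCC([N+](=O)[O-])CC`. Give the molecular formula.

Atom tally by fragment:
  CH3 → C:1 H:3
  CH2 → C:1 H:2
  CH(NO2) → C:1 H:1 N:1 O:2
  CH2 → C:1 H:2
  CH3 → C:1 H:3
Element totals:
  C: 5
  H: 11
  N: 1
  O: 2

C5H11NO2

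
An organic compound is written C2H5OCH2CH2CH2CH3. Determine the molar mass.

102.18 g/mol

Atom tally by fragment:
  C2H5OCH2 → C:3 H:7 O:1
  CH2 → C:1 H:2
  CH2 → C:1 H:2
  CH3 → C:1 H:3
Element totals:
  C: 6
  H: 14
  O: 1
Molecular formula: C6H14O.
  M = 6(12.011) + 14(1.008) + 15.999
    = 72.066 + 14.112 + 15.999 = 102.177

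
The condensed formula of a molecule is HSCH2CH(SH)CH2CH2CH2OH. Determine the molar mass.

152.27 g/mol

Element totals:
  C: 5
  H: 12
  O: 1
  S: 2
Molecular formula: C5H12OS2.
  M = 5(12.011) + 12(1.008) + 15.999 + 2(32.06)
    = 60.055 + 12.096 + 15.999 + 64.120 = 152.270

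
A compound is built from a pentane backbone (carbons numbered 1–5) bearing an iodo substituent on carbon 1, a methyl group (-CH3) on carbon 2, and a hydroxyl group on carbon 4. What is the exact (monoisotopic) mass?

Atom tally by fragment:
  ICH2 → C:1 H:2 I:1
  CH(CH3) → C:2 H:4
  CH2 → C:1 H:2
  CH(OH) → C:1 H:2 O:1
  CH3 → C:1 H:3
Element totals:
  C: 6
  H: 13
  I: 1
  O: 1
Molecular formula: C6H13IO.
  M = 6(12.0) + 13(1.007825) + 126.904472 + 15.994915
    = 72.000000 + 13.101725 + 126.904472 + 15.994915 = 228.001112

228.0011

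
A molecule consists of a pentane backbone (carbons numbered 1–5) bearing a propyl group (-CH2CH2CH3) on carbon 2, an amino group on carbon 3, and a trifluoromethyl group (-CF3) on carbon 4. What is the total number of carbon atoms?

9

Atom tally by fragment:
  CH3 → C:1 H:3
  CH(CH2CH2CH3) → C:4 H:8
  CH(NH2) → C:1 H:3 N:1
  CH(CF3) → C:2 H:1 F:3
  CH3 → C:1 H:3
Element totals:
  C: 9
  H: 18
  F: 3
  N: 1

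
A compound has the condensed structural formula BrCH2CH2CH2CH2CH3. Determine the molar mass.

151.05 g/mol

Atom tally by fragment:
  BrCH2 → C:1 H:2 Br:1
  CH2 → C:1 H:2
  CH2 → C:1 H:2
  CH2 → C:1 H:2
  CH3 → C:1 H:3
Element totals:
  C: 5
  H: 11
  Br: 1
Molecular formula: C5H11Br.
  M = 5(12.011) + 11(1.008) + 79.904
    = 60.055 + 11.088 + 79.904 = 151.047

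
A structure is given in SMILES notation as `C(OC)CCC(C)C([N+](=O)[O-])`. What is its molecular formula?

C7H15NO3

Atom tally by fragment:
  CH3OCH2 → C:2 H:5 O:1
  CH2 → C:1 H:2
  CH2 → C:1 H:2
  CH(CH3) → C:2 H:4
  CH2NO2 → C:1 H:2 N:1 O:2
Element totals:
  C: 7
  H: 15
  N: 1
  O: 3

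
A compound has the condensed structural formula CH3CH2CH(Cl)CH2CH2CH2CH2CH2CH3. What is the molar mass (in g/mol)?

Atom tally by fragment:
  CH3 → C:1 H:3
  CH2 → C:1 H:2
  CH(Cl) → C:1 H:1 Cl:1
  CH2 → C:1 H:2
  CH2 → C:1 H:2
  CH2 → C:1 H:2
  CH2 → C:1 H:2
  CH2 → C:1 H:2
  CH3 → C:1 H:3
Element totals:
  C: 9
  H: 19
  Cl: 1
Molecular formula: C9H19Cl.
  M = 9(12.011) + 19(1.008) + 35.45
    = 108.099 + 19.152 + 35.450 = 162.701

162.70 g/mol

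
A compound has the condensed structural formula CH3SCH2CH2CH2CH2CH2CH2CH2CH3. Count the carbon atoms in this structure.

Element totals:
  C: 9
  H: 20
  S: 1

9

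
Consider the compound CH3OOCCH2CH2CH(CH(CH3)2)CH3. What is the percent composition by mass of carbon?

68.31%

Atom tally by fragment:
  CH3OOCCH2 → C:3 H:5 O:2
  CH2 → C:1 H:2
  CH(CH(CH3)2) → C:4 H:8
  CH3 → C:1 H:3
Element totals:
  C: 9
  H: 18
  O: 2
Molecular formula: C9H18O2.
Molar mass = 158.241 g/mol.
Mass from C: 9 × 12.011 = 108.099 g/mol.
%C = 108.099 / 158.241 × 100 = 68.31%.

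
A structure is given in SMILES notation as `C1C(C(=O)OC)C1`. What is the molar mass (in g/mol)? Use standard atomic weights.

100.12 g/mol

Atom tally by fragment:
  cyclopropane ring core → C:3 H:6
  (− 1 ring H displaced by substituents)
  + COOCH3 → C:2 H:3 O:2
Element totals:
  C: 5
  H: 8
  O: 2
Molecular formula: C5H8O2.
  M = 5(12.011) + 8(1.008) + 2(15.999)
    = 60.055 + 8.064 + 31.998 = 100.117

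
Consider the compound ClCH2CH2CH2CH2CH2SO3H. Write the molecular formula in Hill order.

Element totals:
  C: 5
  H: 11
  Cl: 1
  O: 3
  S: 1

C5H11ClO3S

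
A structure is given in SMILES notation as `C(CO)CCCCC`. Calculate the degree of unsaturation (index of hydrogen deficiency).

Atom tally by fragment:
  HOCH2CH2 → C:2 H:5 O:1
  CH2 → C:1 H:2
  CH2 → C:1 H:2
  CH2 → C:1 H:2
  CH2 → C:1 H:2
  CH3 → C:1 H:3
Element totals:
  C: 7
  H: 16
  O: 1
Molecular formula: C7H16O.
DoU = (2C + 2 + N − H − X) / 2 = (2·7 + 2 + 0 − 16 − 0) / 2 = 0.

0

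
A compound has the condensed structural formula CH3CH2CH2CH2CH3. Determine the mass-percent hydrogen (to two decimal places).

Element totals:
  C: 5
  H: 12
Molecular formula: C5H12.
Molar mass = 72.151 g/mol.
Mass from H: 12 × 1.008 = 12.096 g/mol.
%H = 12.096 / 72.151 × 100 = 16.76%.

16.76%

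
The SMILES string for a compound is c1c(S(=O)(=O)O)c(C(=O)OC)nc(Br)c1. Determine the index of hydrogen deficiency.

5

Atom tally by fragment:
  pyridine ring core → C:5 H:5 N:1
  (− 3 ring H displaced by substituents)
  + SO3H → S:1 O:3 H:1
  + COOCH3 → C:2 H:3 O:2
  + Br → Br:1
Element totals:
  C: 7
  H: 6
  Br: 1
  N: 1
  O: 5
  S: 1
Molecular formula: C7H6BrNO5S.
DoU = (2C + 2 + N − H − X) / 2 = (2·7 + 2 + 1 − 6 − 1) / 2 = 5.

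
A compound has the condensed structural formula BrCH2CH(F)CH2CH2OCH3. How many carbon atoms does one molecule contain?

Atom tally by fragment:
  BrCH2 → C:1 H:2 Br:1
  CH(F) → C:1 H:1 F:1
  CH2 → C:1 H:2
  CH2OCH3 → C:2 H:5 O:1
Element totals:
  C: 5
  H: 10
  Br: 1
  F: 1
  O: 1

5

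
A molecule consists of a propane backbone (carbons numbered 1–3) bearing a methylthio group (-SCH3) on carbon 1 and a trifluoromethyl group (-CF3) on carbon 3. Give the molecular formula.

C5H9F3S

Atom tally by fragment:
  CH3SCH2 → C:2 H:5 S:1
  CH2 → C:1 H:2
  CH2CF3 → C:2 H:2 F:3
Element totals:
  C: 5
  H: 9
  F: 3
  S: 1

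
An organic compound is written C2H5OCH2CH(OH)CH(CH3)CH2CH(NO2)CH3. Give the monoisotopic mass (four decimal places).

Element totals:
  C: 9
  H: 19
  N: 1
  O: 4
Molecular formula: C9H19NO4.
  M = 9(12.0) + 19(1.007825) + 14.003074 + 4(15.994915)
    = 108.000000 + 19.148675 + 14.003074 + 63.979660 = 205.131409

205.1314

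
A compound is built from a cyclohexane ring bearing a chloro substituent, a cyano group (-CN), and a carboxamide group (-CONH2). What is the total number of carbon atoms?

Atom tally by fragment:
  cyclohexane ring core → C:6 H:12
  (− 3 ring H displaced by substituents)
  + Cl → Cl:1
  + CN → C:1 N:1
  + CONH2 → C:1 H:2 O:1 N:1
Element totals:
  C: 8
  H: 11
  Cl: 1
  N: 2
  O: 1

8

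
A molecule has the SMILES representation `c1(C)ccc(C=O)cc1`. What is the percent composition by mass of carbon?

Atom tally by fragment:
  benzene ring core → C:6 H:6
  (− 2 ring H displaced by substituents)
  + CH3 → C:1 H:3
  + CHO → C:1 H:1 O:1
Element totals:
  C: 8
  H: 8
  O: 1
Molecular formula: C8H8O.
Molar mass = 120.151 g/mol.
Mass from C: 8 × 12.011 = 96.088 g/mol.
%C = 96.088 / 120.151 × 100 = 79.97%.

79.97%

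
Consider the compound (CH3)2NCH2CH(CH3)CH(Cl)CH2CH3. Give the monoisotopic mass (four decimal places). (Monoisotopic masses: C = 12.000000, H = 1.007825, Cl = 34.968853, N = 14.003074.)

Atom tally by fragment:
  (CH3)2NCH2 → C:3 H:8 N:1
  CH(CH3) → C:2 H:4
  CH(Cl) → C:1 H:1 Cl:1
  CH2 → C:1 H:2
  CH3 → C:1 H:3
Element totals:
  C: 8
  H: 18
  Cl: 1
  N: 1
Molecular formula: C8H18ClN.
  M = 8(12.0) + 18(1.007825) + 34.968853 + 14.003074
    = 96.000000 + 18.140850 + 34.968853 + 14.003074 = 163.112777

163.1128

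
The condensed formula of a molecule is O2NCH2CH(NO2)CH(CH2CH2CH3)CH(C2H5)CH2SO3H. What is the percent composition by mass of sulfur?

Atom tally by fragment:
  O2NCH2 → C:1 H:2 N:1 O:2
  CH(NO2) → C:1 H:1 N:1 O:2
  CH(CH2CH2CH3) → C:4 H:8
  CH(C2H5) → C:3 H:6
  CH2SO3H → C:1 H:3 S:1 O:3
Element totals:
  C: 10
  H: 20
  N: 2
  O: 7
  S: 1
Molecular formula: C10H20N2O7S.
Molar mass = 312.337 g/mol.
Mass from S: 1 × 32.06 = 32.060 g/mol.
%S = 32.060 / 312.337 × 100 = 10.26%.

10.26%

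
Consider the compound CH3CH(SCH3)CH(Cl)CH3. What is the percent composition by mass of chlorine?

Atom tally by fragment:
  CH3 → C:1 H:3
  CH(SCH3) → C:2 H:4 S:1
  CH(Cl) → C:1 H:1 Cl:1
  CH3 → C:1 H:3
Element totals:
  C: 5
  H: 11
  Cl: 1
  S: 1
Molecular formula: C5H11ClS.
Molar mass = 138.653 g/mol.
Mass from Cl: 1 × 35.45 = 35.450 g/mol.
%Cl = 35.450 / 138.653 × 100 = 25.57%.

25.57%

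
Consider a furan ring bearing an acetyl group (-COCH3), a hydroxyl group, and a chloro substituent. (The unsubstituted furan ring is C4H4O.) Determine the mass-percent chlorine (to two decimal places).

Atom tally by fragment:
  furan ring core → C:4 H:4 O:1
  (− 3 ring H displaced by substituents)
  + COCH3 → C:2 H:3 O:1
  + OH → O:1 H:1
  + Cl → Cl:1
Element totals:
  C: 6
  H: 5
  Cl: 1
  O: 3
Molecular formula: C6H5ClO3.
Molar mass = 160.553 g/mol.
Mass from Cl: 1 × 35.45 = 35.450 g/mol.
%Cl = 35.450 / 160.553 × 100 = 22.08%.

22.08%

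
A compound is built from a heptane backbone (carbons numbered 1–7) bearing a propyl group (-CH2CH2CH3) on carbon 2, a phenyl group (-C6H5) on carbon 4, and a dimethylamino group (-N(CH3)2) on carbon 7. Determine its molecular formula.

C18H31N

Atom tally by fragment:
  CH3 → C:1 H:3
  CH(CH2CH2CH3) → C:4 H:8
  CH2 → C:1 H:2
  CH(C6H5) → C:7 H:6
  CH2 → C:1 H:2
  CH2 → C:1 H:2
  CH2N(CH3)2 → C:3 H:8 N:1
Element totals:
  C: 18
  H: 31
  N: 1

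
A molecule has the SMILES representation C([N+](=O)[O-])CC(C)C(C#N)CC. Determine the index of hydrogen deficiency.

Atom tally by fragment:
  O2NCH2 → C:1 H:2 N:1 O:2
  CH2 → C:1 H:2
  CH(CH3) → C:2 H:4
  CH(CN) → C:2 H:1 N:1
  CH2 → C:1 H:2
  CH3 → C:1 H:3
Element totals:
  C: 8
  H: 14
  N: 2
  O: 2
Molecular formula: C8H14N2O2.
DoU = (2C + 2 + N − H − X) / 2 = (2·8 + 2 + 2 − 14 − 0) / 2 = 3.

3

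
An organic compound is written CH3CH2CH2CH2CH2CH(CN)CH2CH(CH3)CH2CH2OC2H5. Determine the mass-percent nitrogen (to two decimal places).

Element totals:
  C: 14
  H: 27
  N: 1
  O: 1
Molecular formula: C14H27NO.
Molar mass = 225.376 g/mol.
Mass from N: 1 × 14.007 = 14.007 g/mol.
%N = 14.007 / 225.376 × 100 = 6.21%.

6.21%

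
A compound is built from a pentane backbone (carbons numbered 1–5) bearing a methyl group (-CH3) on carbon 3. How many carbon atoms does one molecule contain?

Atom tally by fragment:
  CH3 → C:1 H:3
  CH2 → C:1 H:2
  CH(CH3) → C:2 H:4
  CH2 → C:1 H:2
  CH3 → C:1 H:3
Element totals:
  C: 6
  H: 14

6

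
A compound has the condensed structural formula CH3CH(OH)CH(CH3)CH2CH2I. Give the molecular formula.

Atom tally by fragment:
  CH3 → C:1 H:3
  CH(OH) → C:1 H:2 O:1
  CH(CH3) → C:2 H:4
  CH2 → C:1 H:2
  CH2I → C:1 H:2 I:1
Element totals:
  C: 6
  H: 13
  I: 1
  O: 1

C6H13IO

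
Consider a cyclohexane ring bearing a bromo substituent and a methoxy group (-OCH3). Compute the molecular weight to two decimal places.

Atom tally by fragment:
  cyclohexane ring core → C:6 H:12
  (− 2 ring H displaced by substituents)
  + Br → Br:1
  + OCH3 → C:1 H:3 O:1
Element totals:
  C: 7
  H: 13
  Br: 1
  O: 1
Molecular formula: C7H13BrO.
  M = 7(12.011) + 13(1.008) + 79.904 + 15.999
    = 84.077 + 13.104 + 79.904 + 15.999 = 193.084

193.08 g/mol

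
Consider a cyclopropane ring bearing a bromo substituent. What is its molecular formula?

Atom tally by fragment:
  cyclopropane ring core → C:3 H:6
  (− 1 ring H displaced by substituents)
  + Br → Br:1
Element totals:
  C: 3
  H: 5
  Br: 1

C3H5Br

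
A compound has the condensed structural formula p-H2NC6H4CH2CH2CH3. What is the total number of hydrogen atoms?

13

Atom tally by fragment:
  benzene ring core → C:6 H:6
  (− 2 ring H displaced by substituents)
  + NH2 → N:1 H:2
  + CH2CH2CH3 → C:3 H:7
Element totals:
  C: 9
  H: 13
  N: 1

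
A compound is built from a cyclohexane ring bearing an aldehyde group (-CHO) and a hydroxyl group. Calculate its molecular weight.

Atom tally by fragment:
  cyclohexane ring core → C:6 H:12
  (− 2 ring H displaced by substituents)
  + CHO → C:1 H:1 O:1
  + OH → O:1 H:1
Element totals:
  C: 7
  H: 12
  O: 2
Molecular formula: C7H12O2.
  M = 7(12.011) + 12(1.008) + 2(15.999)
    = 84.077 + 12.096 + 31.998 = 128.171

128.17 g/mol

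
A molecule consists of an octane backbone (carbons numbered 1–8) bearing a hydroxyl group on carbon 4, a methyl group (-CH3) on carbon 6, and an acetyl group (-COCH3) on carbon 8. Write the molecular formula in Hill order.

Atom tally by fragment:
  CH3 → C:1 H:3
  CH2 → C:1 H:2
  CH2 → C:1 H:2
  CH(OH) → C:1 H:2 O:1
  CH2 → C:1 H:2
  CH(CH3) → C:2 H:4
  CH2 → C:1 H:2
  CH2COCH3 → C:3 H:5 O:1
Element totals:
  C: 11
  H: 22
  O: 2

C11H22O2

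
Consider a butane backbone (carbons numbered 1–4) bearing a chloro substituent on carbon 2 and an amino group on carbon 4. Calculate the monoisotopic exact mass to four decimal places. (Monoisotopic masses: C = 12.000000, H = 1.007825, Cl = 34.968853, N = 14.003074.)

107.0502

Atom tally by fragment:
  CH3 → C:1 H:3
  CH(Cl) → C:1 H:1 Cl:1
  CH2 → C:1 H:2
  CH2NH2 → C:1 H:4 N:1
Element totals:
  C: 4
  H: 10
  Cl: 1
  N: 1
Molecular formula: C4H10ClN.
  M = 4(12.0) + 10(1.007825) + 34.968853 + 14.003074
    = 48.000000 + 10.078250 + 34.968853 + 14.003074 = 107.050177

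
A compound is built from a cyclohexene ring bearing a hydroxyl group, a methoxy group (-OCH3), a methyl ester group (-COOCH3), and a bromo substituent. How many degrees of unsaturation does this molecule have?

Atom tally by fragment:
  cyclohexene ring core → C:6 H:10
  (− 4 ring H displaced by substituents)
  + OH → O:1 H:1
  + OCH3 → C:1 H:3 O:1
  + COOCH3 → C:2 H:3 O:2
  + Br → Br:1
Element totals:
  C: 9
  H: 13
  Br: 1
  O: 4
Molecular formula: C9H13BrO4.
DoU = (2C + 2 + N − H − X) / 2 = (2·9 + 2 + 0 − 13 − 1) / 2 = 3.

3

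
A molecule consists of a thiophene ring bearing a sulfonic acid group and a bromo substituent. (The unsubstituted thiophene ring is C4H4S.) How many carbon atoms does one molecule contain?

Atom tally by fragment:
  thiophene ring core → C:4 H:4 S:1
  (− 2 ring H displaced by substituents)
  + SO3H → S:1 O:3 H:1
  + Br → Br:1
Element totals:
  C: 4
  H: 3
  Br: 1
  O: 3
  S: 2

4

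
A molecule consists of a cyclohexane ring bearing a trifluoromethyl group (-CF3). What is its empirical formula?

Atom tally by fragment:
  cyclohexane ring core → C:6 H:12
  (− 1 ring H displaced by substituents)
  + CF3 → C:1 F:3
Element totals:
  C: 7
  H: 11
  F: 3
Molecular formula: C7H11F3.
gcd of subscripts (7, 3, 11) = 1, so the empirical formula equals the molecular formula.

C7H11F3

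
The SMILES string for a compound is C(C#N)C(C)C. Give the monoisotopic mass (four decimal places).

83.0735

Atom tally by fragment:
  NCCH2 → C:2 H:2 N:1
  CH(CH3) → C:2 H:4
  CH3 → C:1 H:3
Element totals:
  C: 5
  H: 9
  N: 1
Molecular formula: C5H9N.
  M = 5(12.0) + 9(1.007825) + 14.003074
    = 60.000000 + 9.070425 + 14.003074 = 83.073499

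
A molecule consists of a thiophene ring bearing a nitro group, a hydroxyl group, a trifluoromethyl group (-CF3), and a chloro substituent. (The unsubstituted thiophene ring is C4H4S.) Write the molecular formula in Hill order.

C5HClF3NO3S

Atom tally by fragment:
  thiophene ring core → C:4 H:4 S:1
  (− 4 ring H displaced by substituents)
  + NO2 → N:1 O:2
  + OH → O:1 H:1
  + CF3 → C:1 F:3
  + Cl → Cl:1
Element totals:
  C: 5
  H: 1
  Cl: 1
  F: 3
  N: 1
  O: 3
  S: 1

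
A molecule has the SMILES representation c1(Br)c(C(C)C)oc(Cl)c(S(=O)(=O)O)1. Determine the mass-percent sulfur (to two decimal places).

10.56%

Atom tally by fragment:
  furan ring core → C:4 H:4 O:1
  (− 4 ring H displaced by substituents)
  + Br → Br:1
  + CH(CH3)2 → C:3 H:7
  + Cl → Cl:1
  + SO3H → S:1 O:3 H:1
Element totals:
  C: 7
  H: 8
  Br: 1
  Cl: 1
  O: 4
  S: 1
Molecular formula: C7H8BrClO4S.
Molar mass = 303.551 g/mol.
Mass from S: 1 × 32.06 = 32.060 g/mol.
%S = 32.060 / 303.551 × 100 = 10.56%.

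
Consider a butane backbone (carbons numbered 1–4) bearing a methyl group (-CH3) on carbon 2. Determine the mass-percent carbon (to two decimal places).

Atom tally by fragment:
  CH3 → C:1 H:3
  CH(CH3) → C:2 H:4
  CH2 → C:1 H:2
  CH3 → C:1 H:3
Element totals:
  C: 5
  H: 12
Molecular formula: C5H12.
Molar mass = 72.151 g/mol.
Mass from C: 5 × 12.011 = 60.055 g/mol.
%C = 60.055 / 72.151 × 100 = 83.24%.

83.24%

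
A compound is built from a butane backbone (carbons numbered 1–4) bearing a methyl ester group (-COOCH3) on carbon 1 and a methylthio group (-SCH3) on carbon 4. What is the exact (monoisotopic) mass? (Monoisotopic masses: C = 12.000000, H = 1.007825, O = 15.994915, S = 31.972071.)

Atom tally by fragment:
  CH3OOCCH2 → C:3 H:5 O:2
  CH2 → C:1 H:2
  CH2 → C:1 H:2
  CH2SCH3 → C:2 H:5 S:1
Element totals:
  C: 7
  H: 14
  O: 2
  S: 1
Molecular formula: C7H14O2S.
  M = 7(12.0) + 14(1.007825) + 2(15.994915) + 31.972071
    = 84.000000 + 14.109550 + 31.989830 + 31.972071 = 162.071451

162.0715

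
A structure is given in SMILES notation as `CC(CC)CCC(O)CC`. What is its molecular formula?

C9H20O

Atom tally by fragment:
  CH3 → C:1 H:3
  CH(C2H5) → C:3 H:6
  CH2 → C:1 H:2
  CH2 → C:1 H:2
  CH(OH) → C:1 H:2 O:1
  CH2 → C:1 H:2
  CH3 → C:1 H:3
Element totals:
  C: 9
  H: 20
  O: 1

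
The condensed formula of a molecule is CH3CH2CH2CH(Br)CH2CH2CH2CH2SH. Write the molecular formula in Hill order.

Element totals:
  C: 8
  H: 17
  Br: 1
  S: 1

C8H17BrS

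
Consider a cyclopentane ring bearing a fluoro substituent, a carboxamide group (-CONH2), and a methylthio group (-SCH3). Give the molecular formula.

Atom tally by fragment:
  cyclopentane ring core → C:5 H:10
  (− 3 ring H displaced by substituents)
  + F → F:1
  + CONH2 → C:1 H:2 O:1 N:1
  + SCH3 → C:1 H:3 S:1
Element totals:
  C: 7
  H: 12
  F: 1
  N: 1
  O: 1
  S: 1

C7H12FNOS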